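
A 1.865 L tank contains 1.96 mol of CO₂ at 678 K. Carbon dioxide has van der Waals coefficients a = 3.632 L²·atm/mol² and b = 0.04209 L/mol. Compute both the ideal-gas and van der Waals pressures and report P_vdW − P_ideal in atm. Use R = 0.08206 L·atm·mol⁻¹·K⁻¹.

Ideal: P_ideal = nRT/V = (1.96)(0.08206)(678)/1.865 = 58.4707 atm
vdW: P = nRT/(V − nb) − a n²/V² = 109.048/1.78250 − 13.9527/3.47823 = 61.1770 − 4.01144 = 57.1656 atm
ΔP = 57.1656 − 58.4707 = -1.305 atm

ΔP ≈ -1.305 atm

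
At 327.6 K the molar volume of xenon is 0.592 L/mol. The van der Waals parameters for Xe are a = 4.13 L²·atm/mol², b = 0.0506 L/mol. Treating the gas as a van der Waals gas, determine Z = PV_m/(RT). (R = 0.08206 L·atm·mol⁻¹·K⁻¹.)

Z ≈ 0.8340

P = RT/(V_m − b) − a/V_m² = (0.08206)(327.6)/(0.592 − 0.0506) − 4.13/(0.592)²
  = 26.883/0.54140 − 11.784 = 49.655 − 11.784 = 37.871 atm
Z = PV_m/(RT) = (37.871)(0.592)/((0.08206)(327.6)) = 22.420/26.883 = 0.8340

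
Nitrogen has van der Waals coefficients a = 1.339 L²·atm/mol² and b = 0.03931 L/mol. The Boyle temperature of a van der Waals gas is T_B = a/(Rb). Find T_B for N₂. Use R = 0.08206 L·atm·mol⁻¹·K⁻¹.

For a van der Waals gas the second virial coefficient B₂ = b − a/(RT) vanishes at T_B = a/(Rb).
T_B = 1.339/(0.08206×0.03931) = 1.339/0.0032258 = 415.1 K

T_B ≈ 415.1 K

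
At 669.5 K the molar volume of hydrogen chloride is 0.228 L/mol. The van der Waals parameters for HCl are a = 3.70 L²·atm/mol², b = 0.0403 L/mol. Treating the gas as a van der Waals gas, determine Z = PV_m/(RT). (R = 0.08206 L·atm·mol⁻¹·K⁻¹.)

Z ≈ 0.9193

P = RT/(V_m − b) − a/V_m² = (0.08206)(669.5)/(0.228 − 0.0403) − 3.70/(0.228)²
  = 54.939/0.18770 − 71.176 = 292.70 − 71.176 = 221.52 atm
Z = PV_m/(RT) = (221.52)(0.228)/((0.08206)(669.5)) = 50.507/54.939 = 0.9193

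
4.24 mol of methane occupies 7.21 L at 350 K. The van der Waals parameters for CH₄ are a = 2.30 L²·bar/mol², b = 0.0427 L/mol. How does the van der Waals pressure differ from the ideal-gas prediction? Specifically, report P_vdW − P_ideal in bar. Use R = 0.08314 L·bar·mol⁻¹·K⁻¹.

Ideal: P_ideal = nRT/V = (4.24)(0.08314)(350)/7.21 = 17.1123 bar
vdW: P = nRT/(V − nb) − a n²/V² = 123.380/7.02895 − 41.3485/51.9841 = 17.5531 − 0.795407 = 16.7577 bar
ΔP = 16.7577 − 17.1123 = -0.355 bar

ΔP ≈ -0.355 bar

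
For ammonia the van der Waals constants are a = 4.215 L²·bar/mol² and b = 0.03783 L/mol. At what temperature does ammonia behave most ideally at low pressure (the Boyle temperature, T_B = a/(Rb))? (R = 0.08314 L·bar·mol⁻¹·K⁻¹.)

T_B ≈ 1340 K

For a van der Waals gas the second virial coefficient B₂ = b − a/(RT) vanishes at T_B = a/(Rb).
T_B = 4.215/(0.08314×0.03783) = 4.215/0.0031452 = 1340 K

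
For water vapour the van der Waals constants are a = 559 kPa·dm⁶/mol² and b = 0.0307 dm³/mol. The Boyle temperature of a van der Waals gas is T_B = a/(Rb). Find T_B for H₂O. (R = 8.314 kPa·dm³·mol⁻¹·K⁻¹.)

T_B ≈ 2190 K

For a van der Waals gas the second virial coefficient B₂ = b − a/(RT) vanishes at T_B = a/(Rb).
T_B = 559/(8.314×0.0307) = 559/0.25524 = 2190 K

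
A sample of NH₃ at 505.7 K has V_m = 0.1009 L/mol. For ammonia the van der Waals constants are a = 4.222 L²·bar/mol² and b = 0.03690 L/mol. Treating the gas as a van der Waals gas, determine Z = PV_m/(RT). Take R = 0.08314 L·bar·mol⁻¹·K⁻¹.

P = RT/(V_m − b) − a/V_m² = (0.08314)(505.7)/(0.1009 − 0.03690) − 4.222/(0.1009)²
  = 42.044/0.064000 − 414.70 = 656.94 − 414.70 = 242.24 bar
Z = PV_m/(RT) = (242.24)(0.1009)/((0.08314)(505.7)) = 24.442/42.044 = 0.5813

Z ≈ 0.5813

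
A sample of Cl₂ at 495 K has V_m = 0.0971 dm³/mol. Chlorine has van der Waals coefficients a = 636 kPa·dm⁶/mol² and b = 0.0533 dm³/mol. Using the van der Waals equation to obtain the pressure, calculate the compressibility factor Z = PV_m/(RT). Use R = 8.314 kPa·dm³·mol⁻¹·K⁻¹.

P = RT/(V_m − b) − a/V_m² = (8.314)(495)/(0.0971 − 0.0533) − 636/(0.0971)²
  = 4115.4/0.043800 − 67456 = 93959 − 67456 = 26503 kPa
Z = PV_m/(RT) = (26503)(0.0971)/((8.314)(495)) = 2573.4/4115.4 = 0.6253

Z ≈ 0.6253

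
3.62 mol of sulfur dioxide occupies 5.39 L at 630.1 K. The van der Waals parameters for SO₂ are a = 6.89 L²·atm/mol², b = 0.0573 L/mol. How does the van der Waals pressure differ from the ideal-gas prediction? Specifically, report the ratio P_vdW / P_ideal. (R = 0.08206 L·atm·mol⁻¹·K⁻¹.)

Ideal: P_ideal = nRT/V = (3.62)(0.08206)(630.1)/5.39 = 34.7265 atm
vdW: P = nRT/(V − nb) − a n²/V² = 187.176/5.18257 − 90.2893/29.0521 = 36.1164 − 3.10784 = 33.0086 atm
Ratio = 33.0086/34.7265 = 0.9505

P_vdW / P_ideal ≈ 0.9505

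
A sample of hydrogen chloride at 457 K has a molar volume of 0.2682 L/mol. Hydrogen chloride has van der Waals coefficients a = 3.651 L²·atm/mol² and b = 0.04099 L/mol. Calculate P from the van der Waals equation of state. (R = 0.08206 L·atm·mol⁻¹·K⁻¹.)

P ≈ 114.3 atm

P = RT/(V_m − b) − a/V_m²
RT/(V_m − b) = (0.08206)(457)/(0.2682 − 0.04099) = 37.501/0.22721 = 165.05 atm
a/V_m² = 3.651/(0.2682)² = 50.757 atm
P = 165.05 − 50.757 = 114.3 atm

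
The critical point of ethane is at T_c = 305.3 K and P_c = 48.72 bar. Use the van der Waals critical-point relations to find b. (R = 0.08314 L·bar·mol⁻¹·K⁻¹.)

From T_c = 8a/(27Rb) and P_c = a/(27b²): b = R T_c/(8 P_c).
b = (0.08314)(305.3)/(8×48.72) = 25.383/389.76 = 0.06512 L/mol

b ≈ 0.06512 L/mol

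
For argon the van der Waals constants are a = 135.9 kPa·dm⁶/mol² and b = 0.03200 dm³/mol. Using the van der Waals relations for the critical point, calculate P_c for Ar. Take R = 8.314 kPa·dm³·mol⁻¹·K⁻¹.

P_c ≈ 4915 kPa

For a van der Waals gas, P_c = a/(27b²).
P_c = 135.9/(27×(0.03200)²) = 135.9/0.027648 = 4915 kPa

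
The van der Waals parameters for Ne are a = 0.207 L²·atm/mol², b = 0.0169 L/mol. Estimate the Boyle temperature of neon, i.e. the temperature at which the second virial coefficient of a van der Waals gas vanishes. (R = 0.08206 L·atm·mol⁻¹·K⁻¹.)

For a van der Waals gas the second virial coefficient B₂ = b − a/(RT) vanishes at T_B = a/(Rb).
T_B = 0.207/(0.08206×0.0169) = 0.207/0.0013868 = 149.3 K

T_B ≈ 149.3 K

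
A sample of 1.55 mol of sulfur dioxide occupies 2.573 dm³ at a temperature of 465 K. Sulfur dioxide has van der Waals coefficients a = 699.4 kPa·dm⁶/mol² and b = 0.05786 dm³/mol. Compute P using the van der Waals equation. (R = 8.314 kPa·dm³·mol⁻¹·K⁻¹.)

P ≈ 2159 kPa

P = nRT/(V − nb) − a n²/V²
nRT/(V − nb) = (1.55)(8.314)(465)/(2.573 − 1.55×0.05786) = 5992.3/2.4833 = 2413.0 kPa
a n²/V² = (699.4)(1.55)²/(2.573)² = 253.81 kPa
P = 2413.0 − 253.81 = 2159 kPa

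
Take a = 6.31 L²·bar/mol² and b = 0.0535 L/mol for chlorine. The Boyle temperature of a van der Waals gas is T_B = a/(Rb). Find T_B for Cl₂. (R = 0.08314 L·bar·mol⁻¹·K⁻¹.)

For a van der Waals gas the second virial coefficient B₂ = b − a/(RT) vanishes at T_B = a/(Rb).
T_B = 6.31/(0.08314×0.0535) = 6.31/0.0044480 = 1419 K

T_B ≈ 1419 K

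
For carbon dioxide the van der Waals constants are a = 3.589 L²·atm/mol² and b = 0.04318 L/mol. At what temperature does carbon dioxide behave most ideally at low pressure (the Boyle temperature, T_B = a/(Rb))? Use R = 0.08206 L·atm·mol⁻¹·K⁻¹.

For a van der Waals gas the second virial coefficient B₂ = b − a/(RT) vanishes at T_B = a/(Rb).
T_B = 3.589/(0.08206×0.04318) = 3.589/0.0035434 = 1013 K

T_B ≈ 1013 K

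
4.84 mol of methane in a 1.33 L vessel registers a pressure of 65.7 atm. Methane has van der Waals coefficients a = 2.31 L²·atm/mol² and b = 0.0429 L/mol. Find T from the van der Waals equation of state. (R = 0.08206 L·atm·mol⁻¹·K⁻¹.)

T ≈ 272.1 K

T = (P + a n²/V²)(V − nb)/(nR)
P + a n²/V² = 65.7 + (2.31)(4.84)²/(1.33)² = 96.291 atm
V − nb = 1.33 − (4.84)(0.0429) = 1.1224 L
T = (96.291)(1.1224)/((4.84)(0.08206)) = 272.1 K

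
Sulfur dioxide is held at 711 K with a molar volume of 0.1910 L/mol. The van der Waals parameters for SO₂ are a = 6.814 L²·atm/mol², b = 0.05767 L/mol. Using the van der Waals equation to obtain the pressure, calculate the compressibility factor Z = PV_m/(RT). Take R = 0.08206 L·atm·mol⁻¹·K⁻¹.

P = RT/(V_m − b) − a/V_m² = (0.08206)(711)/(0.1910 − 0.05767) − 6.814/(0.1910)²
  = 58.345/0.13333 − 186.78 = 437.60 − 186.78 = 250.82 atm
Z = PV_m/(RT) = (250.82)(0.1910)/((0.08206)(711)) = 47.907/58.345 = 0.8211

Z ≈ 0.8211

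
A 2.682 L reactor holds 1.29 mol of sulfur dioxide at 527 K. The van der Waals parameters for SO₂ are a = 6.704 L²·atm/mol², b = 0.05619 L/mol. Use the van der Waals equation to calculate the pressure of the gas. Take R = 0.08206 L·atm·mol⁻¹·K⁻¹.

P = nRT/(V − nb) − a n²/V²
nRT/(V − nb) = (1.29)(0.08206)(527)/(2.682 − 1.29×0.05619) = 55.787/2.6095 = 21.378 atm
a n²/V² = (6.704)(1.29)²/(2.682)² = 1.5509 atm
P = 21.378 − 1.5509 = 19.83 atm

P ≈ 19.83 atm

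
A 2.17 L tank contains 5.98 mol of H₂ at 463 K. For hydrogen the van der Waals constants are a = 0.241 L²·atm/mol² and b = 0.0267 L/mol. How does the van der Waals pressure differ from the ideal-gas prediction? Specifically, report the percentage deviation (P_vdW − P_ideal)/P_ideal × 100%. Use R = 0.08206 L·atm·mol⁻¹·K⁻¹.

Ideal: P_ideal = nRT/V = (5.98)(0.08206)(463)/2.17 = 104.702 atm
vdW: P = nRT/(V − nb) − a n²/V² = 227.203/2.01033 − 8.61826/4.70890 = 113.018 − 1.83021 = 111.188 atm
% deviation = (111.188 − 104.702)/104.702 × 100% = 6.19%

6.19 %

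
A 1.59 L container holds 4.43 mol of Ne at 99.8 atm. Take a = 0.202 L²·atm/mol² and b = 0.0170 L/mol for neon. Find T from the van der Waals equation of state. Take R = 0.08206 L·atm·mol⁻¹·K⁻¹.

T = (P + a n²/V²)(V − nb)/(nR)
P + a n²/V² = 99.8 + (0.202)(4.43)²/(1.59)² = 101.37 atm
V − nb = 1.59 − (4.43)(0.0170) = 1.5147 L
T = (101.37)(1.5147)/((4.43)(0.08206)) = 422.4 K

T ≈ 422.4 K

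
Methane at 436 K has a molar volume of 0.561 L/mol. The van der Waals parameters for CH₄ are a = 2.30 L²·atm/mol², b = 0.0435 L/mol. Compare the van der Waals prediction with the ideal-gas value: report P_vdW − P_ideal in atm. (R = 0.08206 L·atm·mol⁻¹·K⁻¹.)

ΔP ≈ -1.947 atm

Ideal: P_ideal = RT/V_m = (0.08206)(436)/0.561 = 63.7757 atm
vdW: P = RT/(V_m − b) − a/V_m² = 35.7782/0.517500 − 2.30/0.314721 = 69.1366 − 7.30806 = 61.8285 atm
ΔP = 61.8285 − 63.7757 = -1.947 atm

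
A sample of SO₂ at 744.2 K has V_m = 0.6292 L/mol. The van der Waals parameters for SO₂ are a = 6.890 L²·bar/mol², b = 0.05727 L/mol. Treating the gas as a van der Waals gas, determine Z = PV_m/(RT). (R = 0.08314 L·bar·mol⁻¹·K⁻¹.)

Z ≈ 0.9232

P = RT/(V_m − b) − a/V_m² = (0.08314)(744.2)/(0.6292 − 0.05727) − 6.890/(0.6292)²
  = 61.873/0.57193 − 17.404 = 108.18 − 17.404 = 90.78 bar
Z = PV_m/(RT) = (90.78)(0.6292)/((0.08314)(744.2)) = 57.119/61.873 = 0.9232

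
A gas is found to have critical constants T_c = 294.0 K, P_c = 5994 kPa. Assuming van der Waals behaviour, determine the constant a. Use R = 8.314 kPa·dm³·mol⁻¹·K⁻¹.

a ≈ 420.5 kPa·dm⁶/mol²

From T_c = 8a/(27Rb) and P_c = a/(27b²): a = 27 R² T_c²/(64 P_c).
a = 27×(8.314)²×(294.0)²/(64×5994) = 161316379/383616 = 420.5 kPa·dm⁶/mol²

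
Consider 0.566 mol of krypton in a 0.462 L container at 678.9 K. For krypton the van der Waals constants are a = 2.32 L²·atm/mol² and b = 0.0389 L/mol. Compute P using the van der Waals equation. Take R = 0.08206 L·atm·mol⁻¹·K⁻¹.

P ≈ 68.18 atm

P = nRT/(V − nb) − a n²/V²
nRT/(V − nb) = (0.566)(0.08206)(678.9)/(0.462 − 0.566×0.0389) = 31.532/0.43998 = 71.667 atm
a n²/V² = (2.32)(0.566)²/(0.462)² = 3.4821 atm
P = 71.667 − 3.4821 = 68.18 atm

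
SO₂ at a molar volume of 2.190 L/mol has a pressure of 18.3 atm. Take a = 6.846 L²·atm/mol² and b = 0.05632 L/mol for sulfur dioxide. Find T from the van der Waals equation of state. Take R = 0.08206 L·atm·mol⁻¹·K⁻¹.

T = (P + a/V_m²)(V_m − b)/R
P + a/V_m² = 18.3 + 6.846/(2.190)² = 19.727 atm
V_m − b = 2.190 − 0.05632 = 2.1337 L/mol
T = (19.727)(2.1337)/0.08206 = 512.9 K

T ≈ 512.9 K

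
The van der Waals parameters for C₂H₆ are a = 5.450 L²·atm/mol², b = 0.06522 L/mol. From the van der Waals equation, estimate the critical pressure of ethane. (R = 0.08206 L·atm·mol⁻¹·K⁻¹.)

For a van der Waals gas, P_c = a/(27b²).
P_c = 5.450/(27×(0.06522)²) = 5.450/0.11485 = 47.45 atm

P_c ≈ 47.45 atm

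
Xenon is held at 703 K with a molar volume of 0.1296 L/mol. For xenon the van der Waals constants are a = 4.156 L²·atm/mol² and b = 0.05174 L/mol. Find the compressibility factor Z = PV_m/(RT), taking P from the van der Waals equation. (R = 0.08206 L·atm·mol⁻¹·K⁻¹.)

Z ≈ 1.109

P = RT/(V_m − b) − a/V_m² = (0.08206)(703)/(0.1296 − 0.05174) − 4.156/(0.1296)²
  = 57.688/0.077860 − 247.44 = 740.92 − 247.44 = 493.48 atm
Z = PV_m/(RT) = (493.48)(0.1296)/((0.08206)(703)) = 63.955/57.688 = 1.109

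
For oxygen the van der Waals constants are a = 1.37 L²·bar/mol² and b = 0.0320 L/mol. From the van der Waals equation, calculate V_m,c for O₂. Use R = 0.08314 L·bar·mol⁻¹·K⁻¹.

For a van der Waals gas, V_m,c = 3b.
V_m,c = 3×0.0320 = 0.09600 L/mol

V_m,c ≈ 0.09600 L/mol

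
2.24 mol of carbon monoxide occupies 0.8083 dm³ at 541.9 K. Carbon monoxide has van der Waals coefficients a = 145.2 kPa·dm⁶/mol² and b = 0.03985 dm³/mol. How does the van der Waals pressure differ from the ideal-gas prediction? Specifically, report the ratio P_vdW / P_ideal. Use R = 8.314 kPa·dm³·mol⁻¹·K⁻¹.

P_vdW / P_ideal ≈ 1.035

Ideal: P_ideal = nRT/V = (2.24)(8.314)(541.9)/0.8083 = 12485.5 kPa
vdW: P = nRT/(V − nb) − a n²/V² = 10092.0/0.719036 − 728.556/0.653349 = 14035.5 − 1115.11 = 12920.4 kPa
Ratio = 12920.4/12485.5 = 1.035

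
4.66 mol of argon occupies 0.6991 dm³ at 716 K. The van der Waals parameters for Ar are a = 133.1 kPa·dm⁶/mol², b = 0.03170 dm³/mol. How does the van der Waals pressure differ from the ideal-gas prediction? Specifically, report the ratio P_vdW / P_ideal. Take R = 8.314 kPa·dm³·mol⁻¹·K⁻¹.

Ideal: P_ideal = nRT/V = (4.66)(8.314)(716)/0.6991 = 39679.8 kPa
vdW: P = nRT/(V − nb) − a n²/V² = 27740.2/0.551378 − 2890.35/0.488741 = 50310.7 − 5913.87 = 44396.8 kPa
Ratio = 44396.8/39679.8 = 1.119

P_vdW / P_ideal ≈ 1.119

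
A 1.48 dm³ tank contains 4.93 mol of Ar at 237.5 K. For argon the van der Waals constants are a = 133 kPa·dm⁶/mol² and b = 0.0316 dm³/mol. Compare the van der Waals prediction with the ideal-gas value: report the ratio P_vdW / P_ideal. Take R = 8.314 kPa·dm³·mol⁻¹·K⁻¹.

Ideal: P_ideal = nRT/V = (4.93)(8.314)(237.5)/1.48 = 6577.47 kPa
vdW: P = nRT/(V − nb) − a n²/V² = 9734.65/1.32421 − 3232.55/2.19040 = 7351.29 − 1475.78 = 5875.51 kPa
Ratio = 5875.51/6577.47 = 0.8933

P_vdW / P_ideal ≈ 0.8933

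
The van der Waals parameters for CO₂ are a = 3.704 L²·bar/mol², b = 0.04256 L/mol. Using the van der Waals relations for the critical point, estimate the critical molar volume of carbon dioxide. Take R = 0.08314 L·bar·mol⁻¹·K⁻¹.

V_m,c ≈ 0.1277 L/mol

For a van der Waals gas, V_m,c = 3b.
V_m,c = 3×0.04256 = 0.1277 L/mol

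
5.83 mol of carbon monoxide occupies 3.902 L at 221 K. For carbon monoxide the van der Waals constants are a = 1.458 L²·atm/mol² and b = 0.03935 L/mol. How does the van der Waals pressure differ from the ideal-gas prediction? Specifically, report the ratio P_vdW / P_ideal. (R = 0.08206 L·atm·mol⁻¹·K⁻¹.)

Ideal: P_ideal = nRT/V = (5.83)(0.08206)(221)/3.902 = 27.0960 atm
vdW: P = nRT/(V − nb) − a n²/V² = 105.729/3.67259 − 49.5558/15.2256 = 28.7887 − 3.25477 = 25.5339 atm
Ratio = 25.5339/27.0960 = 0.9423

P_vdW / P_ideal ≈ 0.9423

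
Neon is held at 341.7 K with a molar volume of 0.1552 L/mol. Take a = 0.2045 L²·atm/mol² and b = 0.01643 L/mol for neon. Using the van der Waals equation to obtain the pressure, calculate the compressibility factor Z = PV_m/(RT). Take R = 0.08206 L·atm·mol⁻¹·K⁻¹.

Z ≈ 1.071

P = RT/(V_m − b) − a/V_m² = (0.08206)(341.7)/(0.1552 − 0.01643) − 0.2045/(0.1552)²
  = 28.040/0.13877 − 8.4900 = 202.06 − 8.4900 = 193.57 atm
Z = PV_m/(RT) = (193.57)(0.1552)/((0.08206)(341.7)) = 30.042/28.040 = 1.071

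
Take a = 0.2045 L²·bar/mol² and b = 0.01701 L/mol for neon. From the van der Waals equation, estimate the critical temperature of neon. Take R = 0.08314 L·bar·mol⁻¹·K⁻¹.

T_c ≈ 42.85 K

For a van der Waals gas, T_c = 8a/(27Rb).
T_c = 8×0.2045/(27×0.08314×0.01701) = 1.6360/0.038184 = 42.85 K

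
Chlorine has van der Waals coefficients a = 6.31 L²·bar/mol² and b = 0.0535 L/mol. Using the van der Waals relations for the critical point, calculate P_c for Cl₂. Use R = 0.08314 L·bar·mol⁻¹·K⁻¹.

For a van der Waals gas, P_c = a/(27b²).
P_c = 6.31/(27×(0.0535)²) = 6.31/0.077281 = 81.65 bar

P_c ≈ 81.65 bar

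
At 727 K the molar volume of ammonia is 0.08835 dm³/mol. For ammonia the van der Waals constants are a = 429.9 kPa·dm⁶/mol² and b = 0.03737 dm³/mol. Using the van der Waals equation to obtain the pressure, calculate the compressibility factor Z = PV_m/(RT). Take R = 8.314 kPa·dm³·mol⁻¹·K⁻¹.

P = RT/(V_m − b) − a/V_m² = (8.314)(727)/(0.08835 − 0.03737) − 429.9/(0.08835)²
  = 6044.3/0.050980 − 55075 = 118562 − 55075 = 63487 kPa
Z = PV_m/(RT) = (63487)(0.08835)/((8.314)(727)) = 5609.1/6044.3 = 0.9280

Z ≈ 0.9280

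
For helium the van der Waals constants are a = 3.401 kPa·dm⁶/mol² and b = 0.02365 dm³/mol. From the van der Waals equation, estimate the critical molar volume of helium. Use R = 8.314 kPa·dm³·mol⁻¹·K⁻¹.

For a van der Waals gas, V_m,c = 3b.
V_m,c = 3×0.02365 = 0.07095 dm³/mol

V_m,c ≈ 0.07095 dm³/mol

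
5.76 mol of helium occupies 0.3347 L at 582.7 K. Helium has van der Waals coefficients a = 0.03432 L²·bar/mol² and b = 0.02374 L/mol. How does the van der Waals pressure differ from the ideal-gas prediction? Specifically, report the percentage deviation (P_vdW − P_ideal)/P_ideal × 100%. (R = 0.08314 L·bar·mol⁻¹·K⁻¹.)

67.86 %

Ideal: P_ideal = nRT/V = (5.76)(0.08314)(582.7)/0.3347 = 833.723 bar
vdW: P = nRT/(V − nb) − a n²/V² = 279.047/0.197958 − 1.13866/0.112024 = 1409.63 − 10.1644 = 1399.47 bar
% deviation = (1399.47 − 833.723)/833.723 × 100% = 67.86%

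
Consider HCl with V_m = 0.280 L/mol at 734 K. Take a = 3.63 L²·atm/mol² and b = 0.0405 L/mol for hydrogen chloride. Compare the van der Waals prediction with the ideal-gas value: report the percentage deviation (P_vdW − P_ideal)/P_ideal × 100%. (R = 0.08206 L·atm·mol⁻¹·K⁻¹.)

-4.61 %

Ideal: P_ideal = RT/V_m = (0.08206)(734)/0.280 = 215.114 atm
vdW: P = RT/(V_m − b) − a/V_m² = 60.2320/0.239500 − 3.63/0.0784000 = 251.491 − 46.3010 = 205.190 atm
% deviation = (205.190 − 215.114)/215.114 × 100% = -4.61%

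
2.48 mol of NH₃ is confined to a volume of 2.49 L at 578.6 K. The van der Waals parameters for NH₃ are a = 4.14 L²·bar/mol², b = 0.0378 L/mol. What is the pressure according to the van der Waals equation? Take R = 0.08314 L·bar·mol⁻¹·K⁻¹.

P = nRT/(V − nb) − a n²/V²
nRT/(V − nb) = (2.48)(0.08314)(578.6)/(2.49 − 2.48×0.0378) = 119.30/2.3963 = 49.785 bar
a n²/V² = (4.14)(2.48)²/(2.49)² = 4.1068 bar
P = 49.785 − 4.1068 = 45.68 bar

P ≈ 45.68 bar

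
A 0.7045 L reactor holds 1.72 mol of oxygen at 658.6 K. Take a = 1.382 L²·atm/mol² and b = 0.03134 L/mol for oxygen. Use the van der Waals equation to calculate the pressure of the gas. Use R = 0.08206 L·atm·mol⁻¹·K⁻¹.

P ≈ 134.6 atm

P = nRT/(V − nb) − a n²/V²
nRT/(V − nb) = (1.72)(0.08206)(658.6)/(0.7045 − 1.72×0.03134) = 92.957/0.65060 = 142.88 atm
a n²/V² = (1.382)(1.72)²/(0.7045)² = 8.2376 atm
P = 142.88 − 8.2376 = 134.6 atm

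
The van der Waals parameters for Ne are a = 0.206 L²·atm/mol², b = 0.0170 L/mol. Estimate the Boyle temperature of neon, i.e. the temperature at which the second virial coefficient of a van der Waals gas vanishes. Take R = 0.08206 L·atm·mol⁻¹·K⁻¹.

For a van der Waals gas the second virial coefficient B₂ = b − a/(RT) vanishes at T_B = a/(Rb).
T_B = 0.206/(0.08206×0.0170) = 0.206/0.0013950 = 147.7 K

T_B ≈ 147.7 K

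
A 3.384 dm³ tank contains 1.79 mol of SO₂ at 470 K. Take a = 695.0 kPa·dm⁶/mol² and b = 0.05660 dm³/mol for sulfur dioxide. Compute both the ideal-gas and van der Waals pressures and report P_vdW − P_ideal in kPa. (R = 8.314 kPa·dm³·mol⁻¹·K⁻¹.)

ΔP ≈ -130.7 kPa

Ideal: P_ideal = nRT/V = (1.79)(8.314)(470)/3.384 = 2066.95 kPa
vdW: P = nRT/(V − nb) − a n²/V² = 6994.57/3.28269 − 2226.85/11.4515 = 2130.74 − 194.459 = 1936.28 kPa
ΔP = 1936.28 − 2066.95 = -130.7 kPa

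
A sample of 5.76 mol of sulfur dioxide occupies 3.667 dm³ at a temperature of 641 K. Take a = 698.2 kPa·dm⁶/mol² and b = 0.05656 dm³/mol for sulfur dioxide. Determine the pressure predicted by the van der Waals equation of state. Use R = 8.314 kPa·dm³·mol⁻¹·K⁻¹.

P = nRT/(V − nb) − a n²/V²
nRT/(V − nb) = (5.76)(8.314)(641)/(3.667 − 5.76×0.05656) = 30697/3.3412 = 9187.4 kPa
a n²/V² = (698.2)(5.76)²/(3.667)² = 1722.7 kPa
P = 9187.4 − 1722.7 = 7465 kPa

P ≈ 7465 kPa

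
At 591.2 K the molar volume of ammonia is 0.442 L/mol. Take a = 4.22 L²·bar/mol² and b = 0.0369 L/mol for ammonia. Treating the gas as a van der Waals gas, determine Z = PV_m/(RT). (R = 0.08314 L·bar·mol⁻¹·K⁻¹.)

Z ≈ 0.8968

P = RT/(V_m − b) − a/V_m² = (0.08314)(591.2)/(0.442 − 0.0369) − 4.22/(0.442)²
  = 49.152/0.40510 − 21.601 = 121.33 − 21.601 = 99.73 bar
Z = PV_m/(RT) = (99.73)(0.442)/((0.08314)(591.2)) = 44.081/49.152 = 0.8968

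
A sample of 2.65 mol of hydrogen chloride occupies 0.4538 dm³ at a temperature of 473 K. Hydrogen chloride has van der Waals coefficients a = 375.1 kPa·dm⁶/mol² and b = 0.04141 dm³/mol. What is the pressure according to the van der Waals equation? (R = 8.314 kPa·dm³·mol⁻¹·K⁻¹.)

P = nRT/(V − nb) − a n²/V²
nRT/(V − nb) = (2.65)(8.314)(473)/(0.4538 − 2.65×0.04141) = 10421/0.34406 = 30288 kPa
a n²/V² = (375.1)(2.65)²/(0.4538)² = 12791 kPa
P = 30288 − 12791 = 17497 kPa

P ≈ 17497 kPa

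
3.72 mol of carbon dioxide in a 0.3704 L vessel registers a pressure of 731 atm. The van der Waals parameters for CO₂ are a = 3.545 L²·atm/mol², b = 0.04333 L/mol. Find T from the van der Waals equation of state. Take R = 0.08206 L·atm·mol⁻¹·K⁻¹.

T = (P + a n²/V²)(V − nb)/(nR)
P + a n²/V² = 731 + (3.545)(3.72)²/(0.3704)² = 1088.6 atm
V − nb = 0.3704 − (3.72)(0.04333) = 0.20921 L
T = (1088.6)(0.20921)/((3.72)(0.08206)) = 746.1 K

T ≈ 746.1 K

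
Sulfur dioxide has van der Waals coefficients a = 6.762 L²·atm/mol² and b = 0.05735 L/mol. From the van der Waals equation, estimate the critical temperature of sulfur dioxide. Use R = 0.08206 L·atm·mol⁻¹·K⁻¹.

T_c ≈ 425.7 K

For a van der Waals gas, T_c = 8a/(27Rb).
T_c = 8×6.762/(27×0.08206×0.05735) = 54.096/0.12707 = 425.7 K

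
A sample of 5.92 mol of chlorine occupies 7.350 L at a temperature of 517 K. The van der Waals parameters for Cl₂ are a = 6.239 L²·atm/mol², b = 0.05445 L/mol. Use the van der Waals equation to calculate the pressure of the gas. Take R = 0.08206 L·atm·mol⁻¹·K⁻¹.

P = nRT/(V − nb) − a n²/V²
nRT/(V − nb) = (5.92)(0.08206)(517)/(7.350 − 5.92×0.05445) = 251.16/7.0277 = 35.739 atm
a n²/V² = (6.239)(5.92)²/(7.350)² = 4.0475 atm
P = 35.739 − 4.0475 = 31.69 atm

P ≈ 31.69 atm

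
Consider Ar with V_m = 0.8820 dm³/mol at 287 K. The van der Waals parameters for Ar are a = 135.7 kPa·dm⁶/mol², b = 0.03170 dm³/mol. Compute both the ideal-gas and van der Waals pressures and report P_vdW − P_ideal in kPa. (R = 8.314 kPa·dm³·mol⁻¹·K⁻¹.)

Ideal: P_ideal = RT/V_m = (8.314)(287)/0.8820 = 2705.35 kPa
vdW: P = RT/(V_m − b) − a/V_m² = 2386.12/0.850300 − 135.7/0.777924 = 2806.21 − 174.439 = 2631.77 kPa
ΔP = 2631.77 − 2705.35 = -73.6 kPa

ΔP ≈ -73.6 kPa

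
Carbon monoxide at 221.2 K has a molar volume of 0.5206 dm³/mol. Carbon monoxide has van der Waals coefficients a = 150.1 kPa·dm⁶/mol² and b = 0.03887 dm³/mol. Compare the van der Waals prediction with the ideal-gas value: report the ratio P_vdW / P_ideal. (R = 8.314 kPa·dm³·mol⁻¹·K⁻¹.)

P_vdW / P_ideal ≈ 0.9239

Ideal: P_ideal = RT/V_m = (8.314)(221.2)/0.5206 = 3532.57 kPa
vdW: P = RT/(V_m − b) − a/V_m² = 1839.06/0.481730 − 150.1/0.271024 = 3817.62 − 553.825 = 3263.80 kPa
Ratio = 3263.80/3532.57 = 0.9239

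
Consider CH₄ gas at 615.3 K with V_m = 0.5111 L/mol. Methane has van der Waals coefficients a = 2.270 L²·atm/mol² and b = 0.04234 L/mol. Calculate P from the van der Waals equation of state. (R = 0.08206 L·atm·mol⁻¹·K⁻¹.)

P ≈ 99.02 atm

P = RT/(V_m − b) − a/V_m²
RT/(V_m − b) = (0.08206)(615.3)/(0.5111 − 0.04234) = 50.492/0.46876 = 107.71 atm
a/V_m² = 2.270/(0.5111)² = 8.6899 atm
P = 107.71 − 8.6899 = 99.02 atm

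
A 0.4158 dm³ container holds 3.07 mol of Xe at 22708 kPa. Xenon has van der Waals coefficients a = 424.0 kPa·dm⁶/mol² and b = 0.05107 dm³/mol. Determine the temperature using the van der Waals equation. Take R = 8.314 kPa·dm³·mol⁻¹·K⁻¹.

T ≈ 465.0 K

T = (P + a n²/V²)(V − nb)/(nR)
P + a n²/V² = 22708 + (424.0)(3.07)²/(0.4158)² = 45822 kPa
V − nb = 0.4158 − (3.07)(0.05107) = 0.25902 dm³
T = (45822)(0.25902)/((3.07)(8.314)) = 465.0 K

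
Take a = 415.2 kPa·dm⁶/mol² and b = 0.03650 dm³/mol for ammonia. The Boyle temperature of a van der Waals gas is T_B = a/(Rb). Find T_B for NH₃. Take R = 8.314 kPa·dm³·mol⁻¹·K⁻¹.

T_B ≈ 1368 K

For a van der Waals gas the second virial coefficient B₂ = b − a/(RT) vanishes at T_B = a/(Rb).
T_B = 415.2/(8.314×0.03650) = 415.2/0.30346 = 1368 K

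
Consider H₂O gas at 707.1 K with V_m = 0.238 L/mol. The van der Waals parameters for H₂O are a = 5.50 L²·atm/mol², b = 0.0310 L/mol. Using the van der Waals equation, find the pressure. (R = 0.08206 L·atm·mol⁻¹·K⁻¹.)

P ≈ 183.2 atm

P = RT/(V_m − b) − a/V_m²
RT/(V_m − b) = (0.08206)(707.1)/(0.238 − 0.0310) = 58.025/0.20700 = 280.31 atm
a/V_m² = 5.50/(0.238)² = 97.098 atm
P = 280.31 − 97.098 = 183.2 atm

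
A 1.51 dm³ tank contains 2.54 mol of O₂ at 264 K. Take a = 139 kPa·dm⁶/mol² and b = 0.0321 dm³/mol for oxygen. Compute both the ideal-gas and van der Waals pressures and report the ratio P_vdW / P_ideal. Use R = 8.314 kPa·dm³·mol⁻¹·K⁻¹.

P_vdW / P_ideal ≈ 0.9506

Ideal: P_ideal = nRT/V = (2.54)(8.314)(264)/1.51 = 3692.08 kPa
vdW: P = nRT/(V − nb) − a n²/V² = 5575.04/1.42847 − 896.772/2.28010 = 3902.81 − 393.304 = 3509.51 kPa
Ratio = 3509.51/3692.08 = 0.9506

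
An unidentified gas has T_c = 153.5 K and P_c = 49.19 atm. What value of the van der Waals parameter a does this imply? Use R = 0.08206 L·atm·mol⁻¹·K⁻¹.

From T_c = 8a/(27Rb) and P_c = a/(27b²): a = 27 R² T_c²/(64 P_c).
a = 27×(0.08206)²×(153.5)²/(64×49.19) = 4283.9/3148.2 = 1.361 L²·atm/mol²

a ≈ 1.361 L²·atm/mol²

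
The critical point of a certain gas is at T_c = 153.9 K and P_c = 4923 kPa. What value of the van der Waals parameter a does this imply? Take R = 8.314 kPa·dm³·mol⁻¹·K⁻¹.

a ≈ 140.3 kPa·dm⁶/mol²

From T_c = 8a/(27Rb) and P_c = a/(27b²): a = 27 R² T_c²/(64 P_c).
a = 27×(8.314)²×(153.9)²/(64×4923) = 44203946/315072 = 140.3 kPa·dm⁶/mol²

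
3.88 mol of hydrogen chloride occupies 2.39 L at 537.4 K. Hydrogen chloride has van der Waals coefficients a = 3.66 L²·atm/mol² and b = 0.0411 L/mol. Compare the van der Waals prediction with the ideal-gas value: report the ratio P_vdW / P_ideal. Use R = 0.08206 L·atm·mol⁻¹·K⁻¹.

Ideal: P_ideal = nRT/V = (3.88)(0.08206)(537.4)/2.39 = 71.5918 atm
vdW: P = nRT/(V − nb) − a n²/V² = 171.104/2.23053 − 55.0991/5.71210 = 76.7100 − 9.64603 = 67.0640 atm
Ratio = 67.0640/71.5918 = 0.9368

P_vdW / P_ideal ≈ 0.9368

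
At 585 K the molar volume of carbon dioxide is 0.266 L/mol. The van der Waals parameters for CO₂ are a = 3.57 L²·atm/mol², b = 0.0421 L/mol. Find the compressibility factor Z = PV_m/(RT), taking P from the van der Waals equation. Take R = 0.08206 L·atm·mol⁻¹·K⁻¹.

Z ≈ 0.9085

P = RT/(V_m − b) − a/V_m² = (0.08206)(585)/(0.266 − 0.0421) − 3.57/(0.266)²
  = 48.005/0.22390 − 50.455 = 214.40 − 50.455 = 163.95 atm
Z = PV_m/(RT) = (163.95)(0.266)/((0.08206)(585)) = 43.611/48.005 = 0.9085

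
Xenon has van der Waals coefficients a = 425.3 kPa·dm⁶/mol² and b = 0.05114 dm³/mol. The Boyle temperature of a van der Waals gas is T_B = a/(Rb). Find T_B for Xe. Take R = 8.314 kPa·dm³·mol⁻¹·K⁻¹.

For a van der Waals gas the second virial coefficient B₂ = b − a/(RT) vanishes at T_B = a/(Rb).
T_B = 425.3/(8.314×0.05114) = 425.3/0.42518 = 1000 K

T_B ≈ 1000 K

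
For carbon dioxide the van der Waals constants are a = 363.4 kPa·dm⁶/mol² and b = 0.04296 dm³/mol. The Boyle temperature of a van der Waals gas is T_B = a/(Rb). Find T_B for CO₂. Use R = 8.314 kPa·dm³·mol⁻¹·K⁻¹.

For a van der Waals gas the second virial coefficient B₂ = b − a/(RT) vanishes at T_B = a/(Rb).
T_B = 363.4/(8.314×0.04296) = 363.4/0.35717 = 1017 K

T_B ≈ 1017 K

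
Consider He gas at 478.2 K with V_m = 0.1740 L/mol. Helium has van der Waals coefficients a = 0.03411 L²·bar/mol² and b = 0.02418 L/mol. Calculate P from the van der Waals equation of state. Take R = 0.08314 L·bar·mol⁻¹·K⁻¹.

P = RT/(V_m − b) − a/V_m²
RT/(V_m − b) = (0.08314)(478.2)/(0.1740 − 0.02418) = 39.758/0.14982 = 265.37 bar
a/V_m² = 0.03411/(0.1740)² = 1.1266 bar
P = 265.37 − 1.1266 = 264.2 bar

P ≈ 264.2 bar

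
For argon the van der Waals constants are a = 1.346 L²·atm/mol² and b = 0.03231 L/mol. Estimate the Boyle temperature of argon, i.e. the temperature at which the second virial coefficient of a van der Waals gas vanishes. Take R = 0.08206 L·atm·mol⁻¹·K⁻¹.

For a van der Waals gas the second virial coefficient B₂ = b − a/(RT) vanishes at T_B = a/(Rb).
T_B = 1.346/(0.08206×0.03231) = 1.346/0.0026514 = 507.7 K

T_B ≈ 507.7 K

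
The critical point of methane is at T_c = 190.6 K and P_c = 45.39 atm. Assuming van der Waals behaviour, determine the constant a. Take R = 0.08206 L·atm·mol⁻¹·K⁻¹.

a ≈ 2.274 L²·atm/mol²

From T_c = 8a/(27Rb) and P_c = a/(27b²): a = 27 R² T_c²/(64 P_c).
a = 27×(0.08206)²×(190.6)²/(64×45.39) = 6605.0/2905.0 = 2.274 L²·atm/mol²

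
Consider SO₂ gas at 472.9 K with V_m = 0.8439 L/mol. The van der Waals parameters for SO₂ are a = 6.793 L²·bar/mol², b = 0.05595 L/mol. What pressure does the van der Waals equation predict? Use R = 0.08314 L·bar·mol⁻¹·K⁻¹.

P ≈ 40.36 bar

P = RT/(V_m − b) − a/V_m²
RT/(V_m − b) = (0.08314)(472.9)/(0.8439 − 0.05595) = 39.317/0.78795 = 49.898 bar
a/V_m² = 6.793/(0.8439)² = 9.5385 bar
P = 49.898 − 9.5385 = 40.36 bar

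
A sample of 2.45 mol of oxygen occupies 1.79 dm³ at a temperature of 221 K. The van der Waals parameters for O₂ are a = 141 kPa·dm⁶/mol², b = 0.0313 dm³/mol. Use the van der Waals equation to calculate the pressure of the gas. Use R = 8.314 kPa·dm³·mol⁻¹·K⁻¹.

P ≈ 2363 kPa

P = nRT/(V − nb) − a n²/V²
nRT/(V − nb) = (2.45)(8.314)(221)/(1.79 − 2.45×0.0313) = 4501.6/1.7133 = 2627.4 kPa
a n²/V² = (141)(2.45)²/(1.79)² = 264.15 kPa
P = 2627.4 − 264.15 = 2363 kPa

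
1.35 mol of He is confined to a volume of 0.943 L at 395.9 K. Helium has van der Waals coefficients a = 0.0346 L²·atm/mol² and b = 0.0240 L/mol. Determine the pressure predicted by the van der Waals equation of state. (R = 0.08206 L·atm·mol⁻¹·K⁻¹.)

P = nRT/(V − nb) − a n²/V²
nRT/(V − nb) = (1.35)(0.08206)(395.9)/(0.943 − 1.35×0.0240) = 43.858/0.91060 = 48.164 atm
a n²/V² = (0.0346)(1.35)²/(0.943)² = 0.070912 atm
P = 48.164 − 0.070912 = 48.09 atm

P ≈ 48.09 atm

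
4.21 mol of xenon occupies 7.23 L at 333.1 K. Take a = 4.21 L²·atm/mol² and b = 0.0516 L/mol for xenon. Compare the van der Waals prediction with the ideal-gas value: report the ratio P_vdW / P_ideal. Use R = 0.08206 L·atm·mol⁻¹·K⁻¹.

Ideal: P_ideal = nRT/V = (4.21)(0.08206)(333.1)/7.23 = 15.9166 atm
vdW: P = nRT/(V − nb) − a n²/V² = 115.077/7.01276 − 74.6185/52.2729 = 16.4097 − 1.42748 = 14.9822 atm
Ratio = 14.9822/15.9166 = 0.9413

P_vdW / P_ideal ≈ 0.9413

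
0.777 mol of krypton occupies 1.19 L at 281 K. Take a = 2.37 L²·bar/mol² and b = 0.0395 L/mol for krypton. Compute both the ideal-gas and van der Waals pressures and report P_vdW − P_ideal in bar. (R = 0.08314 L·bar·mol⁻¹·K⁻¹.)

ΔP ≈ -0.607 bar

Ideal: P_ideal = nRT/V = (0.777)(0.08314)(281)/1.19 = 15.2542 bar
vdW: P = nRT/(V − nb) − a n²/V² = 18.1525/1.15931 − 1.43084/1.41610 = 15.6580 − 1.01041 = 14.6476 bar
ΔP = 14.6476 − 15.2542 = -0.607 bar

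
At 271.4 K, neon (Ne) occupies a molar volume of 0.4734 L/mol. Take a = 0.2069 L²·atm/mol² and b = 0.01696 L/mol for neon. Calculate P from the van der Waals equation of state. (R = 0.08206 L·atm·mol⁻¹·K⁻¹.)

P ≈ 47.87 atm

P = RT/(V_m − b) − a/V_m²
RT/(V_m − b) = (0.08206)(271.4)/(0.4734 − 0.01696) = 22.271/0.45644 = 48.793 atm
a/V_m² = 0.2069/(0.4734)² = 0.92322 atm
P = 48.793 − 0.92322 = 47.87 atm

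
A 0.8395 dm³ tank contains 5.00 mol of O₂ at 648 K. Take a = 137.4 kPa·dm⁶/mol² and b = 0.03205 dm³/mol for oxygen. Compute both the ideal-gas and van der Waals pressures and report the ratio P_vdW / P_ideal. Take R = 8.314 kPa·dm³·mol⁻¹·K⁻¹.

Ideal: P_ideal = nRT/V = (5.00)(8.314)(648)/0.8395 = 32087.4 kPa
vdW: P = nRT/(V − nb) − a n²/V² = 26937.4/0.679250 − 3435.00/0.704760 = 39657.6 − 4874.00 = 34783.6 kPa
Ratio = 34783.6/32087.4 = 1.084

P_vdW / P_ideal ≈ 1.084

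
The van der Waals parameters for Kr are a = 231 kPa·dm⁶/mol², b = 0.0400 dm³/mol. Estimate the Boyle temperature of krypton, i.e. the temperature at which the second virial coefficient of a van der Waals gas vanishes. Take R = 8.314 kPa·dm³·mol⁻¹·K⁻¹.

T_B ≈ 694.6 K

For a van der Waals gas the second virial coefficient B₂ = b − a/(RT) vanishes at T_B = a/(Rb).
T_B = 231/(8.314×0.0400) = 231/0.33256 = 694.6 K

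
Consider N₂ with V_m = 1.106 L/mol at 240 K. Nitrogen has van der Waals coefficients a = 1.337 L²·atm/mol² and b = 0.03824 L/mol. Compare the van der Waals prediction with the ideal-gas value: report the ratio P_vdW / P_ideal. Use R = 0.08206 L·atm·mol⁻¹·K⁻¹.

Ideal: P_ideal = RT/V_m = (0.08206)(240)/1.106 = 17.8069 atm
vdW: P = RT/(V_m − b) − a/V_m² = 19.6944/1.06776 − 1.337/1.22324 = 18.4446 − 1.09300 = 17.3516 atm
Ratio = 17.3516/17.8069 = 0.9744

P_vdW / P_ideal ≈ 0.9744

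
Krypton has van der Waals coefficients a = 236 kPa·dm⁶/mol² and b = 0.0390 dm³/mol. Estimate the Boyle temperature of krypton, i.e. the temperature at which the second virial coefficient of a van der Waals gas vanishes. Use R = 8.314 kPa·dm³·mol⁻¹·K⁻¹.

T_B ≈ 727.8 K

For a van der Waals gas the second virial coefficient B₂ = b − a/(RT) vanishes at T_B = a/(Rb).
T_B = 236/(8.314×0.0390) = 236/0.32425 = 727.8 K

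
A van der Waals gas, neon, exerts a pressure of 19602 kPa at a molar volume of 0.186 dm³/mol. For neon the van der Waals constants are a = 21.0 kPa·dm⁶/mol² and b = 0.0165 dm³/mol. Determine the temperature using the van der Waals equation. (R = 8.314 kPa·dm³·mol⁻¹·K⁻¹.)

T = (P + a/V_m²)(V_m − b)/R
P + a/V_m² = 19602 + 21.0/(0.186)² = 20209 kPa
V_m − b = 0.186 − 0.0165 = 0.16950 dm³/mol
T = (20209)(0.16950)/8.314 = 412.0 K

T ≈ 412.0 K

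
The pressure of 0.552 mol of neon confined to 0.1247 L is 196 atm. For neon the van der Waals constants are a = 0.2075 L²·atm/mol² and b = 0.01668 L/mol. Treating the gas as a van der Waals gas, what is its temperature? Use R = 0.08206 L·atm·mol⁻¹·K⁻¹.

T ≈ 510.1 K

T = (P + a n²/V²)(V − nb)/(nR)
P + a n²/V² = 196 + (0.2075)(0.552)²/(0.1247)² = 200.07 atm
V − nb = 0.1247 − (0.552)(0.01668) = 0.11549 L
T = (200.07)(0.11549)/((0.552)(0.08206)) = 510.1 K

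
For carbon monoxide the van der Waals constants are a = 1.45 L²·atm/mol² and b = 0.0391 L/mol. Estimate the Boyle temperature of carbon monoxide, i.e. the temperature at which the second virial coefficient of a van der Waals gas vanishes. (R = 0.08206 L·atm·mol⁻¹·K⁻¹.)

For a van der Waals gas the second virial coefficient B₂ = b − a/(RT) vanishes at T_B = a/(Rb).
T_B = 1.45/(0.08206×0.0391) = 1.45/0.0032085 = 451.9 K

T_B ≈ 451.9 K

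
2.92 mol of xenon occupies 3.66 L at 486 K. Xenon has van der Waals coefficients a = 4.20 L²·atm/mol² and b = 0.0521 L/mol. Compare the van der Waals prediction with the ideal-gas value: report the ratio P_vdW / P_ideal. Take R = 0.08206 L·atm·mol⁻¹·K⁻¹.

Ideal: P_ideal = nRT/V = (2.92)(0.08206)(486)/3.66 = 31.8178 atm
vdW: P = nRT/(V − nb) − a n²/V² = 116.453/3.50787 − 35.8109/13.3956 = 33.1976 − 2.67333 = 30.5243 atm
Ratio = 30.5243/31.8178 = 0.9593

P_vdW / P_ideal ≈ 0.9593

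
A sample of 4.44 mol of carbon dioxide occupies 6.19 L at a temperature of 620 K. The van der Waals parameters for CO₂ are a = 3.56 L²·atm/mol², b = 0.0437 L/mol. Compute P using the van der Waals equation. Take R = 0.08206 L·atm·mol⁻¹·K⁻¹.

P ≈ 35.84 atm

P = nRT/(V − nb) − a n²/V²
nRT/(V − nb) = (4.44)(0.08206)(620)/(6.19 − 4.44×0.0437) = 225.89/5.9960 = 37.673 atm
a n²/V² = (3.56)(4.44)²/(6.19)² = 1.8316 atm
P = 37.673 − 1.8316 = 35.84 atm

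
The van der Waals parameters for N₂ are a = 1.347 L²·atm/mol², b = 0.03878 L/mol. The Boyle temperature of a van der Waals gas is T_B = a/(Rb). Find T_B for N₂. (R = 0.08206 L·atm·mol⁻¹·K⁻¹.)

For a van der Waals gas the second virial coefficient B₂ = b − a/(RT) vanishes at T_B = a/(Rb).
T_B = 1.347/(0.08206×0.03878) = 1.347/0.0031823 = 423.3 K

T_B ≈ 423.3 K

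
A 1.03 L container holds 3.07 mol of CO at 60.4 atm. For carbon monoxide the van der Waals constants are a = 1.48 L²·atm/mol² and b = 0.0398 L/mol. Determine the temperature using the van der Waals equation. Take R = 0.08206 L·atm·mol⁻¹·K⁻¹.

T = (P + a n²/V²)(V − nb)/(nR)
P + a n²/V² = 60.4 + (1.48)(3.07)²/(1.03)² = 73.548 atm
V − nb = 1.03 − (3.07)(0.0398) = 0.90781 L
T = (73.548)(0.90781)/((3.07)(0.08206)) = 265.0 K

T ≈ 265.0 K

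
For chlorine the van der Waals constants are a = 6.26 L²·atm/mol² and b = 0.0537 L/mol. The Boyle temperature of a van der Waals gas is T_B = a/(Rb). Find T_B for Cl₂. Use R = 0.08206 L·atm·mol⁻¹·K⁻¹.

For a van der Waals gas the second virial coefficient B₂ = b − a/(RT) vanishes at T_B = a/(Rb).
T_B = 6.26/(0.08206×0.0537) = 6.26/0.0044066 = 1421 K

T_B ≈ 1421 K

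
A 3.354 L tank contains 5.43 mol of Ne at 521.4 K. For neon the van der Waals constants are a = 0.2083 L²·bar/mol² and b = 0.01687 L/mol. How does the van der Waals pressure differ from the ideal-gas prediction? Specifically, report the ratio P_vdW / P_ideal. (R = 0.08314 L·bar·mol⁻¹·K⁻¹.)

Ideal: P_ideal = nRT/V = (5.43)(0.08314)(521.4)/3.354 = 70.1807 bar
vdW: P = nRT/(V − nb) − a n²/V² = 235.386/3.26240 − 6.14170/11.2493 = 72.1512 − 0.545963 = 71.6052 bar
Ratio = 71.6052/70.1807 = 1.020

P_vdW / P_ideal ≈ 1.020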